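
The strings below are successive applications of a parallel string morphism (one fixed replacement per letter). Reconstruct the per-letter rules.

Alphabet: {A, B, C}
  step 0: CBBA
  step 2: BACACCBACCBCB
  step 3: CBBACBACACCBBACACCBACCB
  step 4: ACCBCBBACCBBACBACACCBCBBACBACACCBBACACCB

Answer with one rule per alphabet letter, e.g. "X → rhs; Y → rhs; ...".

A->B, B->CB, C->AC

  step 3 ⇒ step 4: CBBACBACACCBBACACCBACCB ⇒ AC·CB·CB·B·AC·CB·B·AC·B·AC·AC·CB·CB·B·AC·B·AC·AC·CB·B·AC·AC·CB
    A ↦ B
    B ↦ CB
    C ↦ AC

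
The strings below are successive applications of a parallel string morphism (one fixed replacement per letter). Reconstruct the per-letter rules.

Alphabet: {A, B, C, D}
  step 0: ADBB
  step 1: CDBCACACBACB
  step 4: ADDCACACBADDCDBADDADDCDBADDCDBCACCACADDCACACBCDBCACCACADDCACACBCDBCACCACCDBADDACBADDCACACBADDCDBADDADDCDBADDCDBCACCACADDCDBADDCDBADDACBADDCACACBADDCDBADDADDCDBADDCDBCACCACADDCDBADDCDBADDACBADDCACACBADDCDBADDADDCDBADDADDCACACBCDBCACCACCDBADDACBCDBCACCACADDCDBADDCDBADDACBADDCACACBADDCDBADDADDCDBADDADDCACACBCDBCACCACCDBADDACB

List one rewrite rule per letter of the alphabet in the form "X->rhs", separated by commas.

A->CDB, B->ACB, C->ADD, D->CAC

  step 0 ⇒ step 1: ADBB ⇒ CDB·CAC·ACB·ACB
    A ↦ CDB
    B ↦ ACB
    D ↦ CAC
    C ↦ ADD  (constrained at step 1)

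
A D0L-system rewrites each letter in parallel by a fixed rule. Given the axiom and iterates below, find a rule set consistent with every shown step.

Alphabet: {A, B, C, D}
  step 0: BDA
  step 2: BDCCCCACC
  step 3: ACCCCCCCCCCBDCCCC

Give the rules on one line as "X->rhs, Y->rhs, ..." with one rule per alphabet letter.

A->BD, B->A, C->CC, D->CC

  step 2 ⇒ step 3: BDCCCCACC ⇒ A·CC·CC·CC·CC·CC·BD·CC·CC
    A ↦ BD
    B ↦ A
    C ↦ CC
    D ↦ CC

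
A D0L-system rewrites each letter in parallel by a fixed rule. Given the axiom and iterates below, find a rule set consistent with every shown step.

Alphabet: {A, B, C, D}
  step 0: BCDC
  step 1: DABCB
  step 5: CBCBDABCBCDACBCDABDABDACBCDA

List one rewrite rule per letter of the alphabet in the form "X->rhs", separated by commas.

  step 0 ⇒ step 1: BCDC ⇒ DA·B·C·B
    B ↦ DA
    C ↦ B
    D ↦ C
    A ↦ BC  (constrained at step 1)

A->BC, B->DA, C->B, D->C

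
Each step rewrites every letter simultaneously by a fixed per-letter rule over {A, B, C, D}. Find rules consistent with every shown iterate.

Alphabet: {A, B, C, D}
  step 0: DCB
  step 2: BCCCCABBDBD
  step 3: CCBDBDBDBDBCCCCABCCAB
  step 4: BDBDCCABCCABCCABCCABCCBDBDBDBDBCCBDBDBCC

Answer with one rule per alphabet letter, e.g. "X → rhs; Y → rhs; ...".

  step 3 ⇒ step 4: CCBDBDBDBDBCCCCABCCAB ⇒ BD·BD·CC·AB·CC·AB·CC·AB·CC·AB·CC·BD·BD·BD·BD·B·CC·BD·BD·B·CC
    A ↦ B
    B ↦ CC
    C ↦ BD
    D ↦ AB

A->B, B->CC, C->BD, D->AB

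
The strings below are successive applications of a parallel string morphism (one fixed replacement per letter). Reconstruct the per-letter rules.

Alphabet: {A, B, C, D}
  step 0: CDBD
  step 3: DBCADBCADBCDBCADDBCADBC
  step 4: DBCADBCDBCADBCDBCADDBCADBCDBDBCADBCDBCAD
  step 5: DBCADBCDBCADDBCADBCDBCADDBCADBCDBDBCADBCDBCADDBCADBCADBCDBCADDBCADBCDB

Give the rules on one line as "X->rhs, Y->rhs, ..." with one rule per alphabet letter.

A->BC, B->CA, C->D, D->DB

  step 4 ⇒ step 5: DBCADBCDBCADBCDBCADDBCADBCDBDBCADBCDBCAD ⇒ DB·CA·D·BC·DB·CA·D·DB·CA·D·BC·DB·CA·D·DB·CA·D·BC·DB·DB·CA·D·BC·DB·CA·D·DB·CA·DB·CA·D·BC·DB·CA·D·DB·CA·D·BC·DB
    A ↦ BC
    B ↦ CA
    C ↦ D
    D ↦ DB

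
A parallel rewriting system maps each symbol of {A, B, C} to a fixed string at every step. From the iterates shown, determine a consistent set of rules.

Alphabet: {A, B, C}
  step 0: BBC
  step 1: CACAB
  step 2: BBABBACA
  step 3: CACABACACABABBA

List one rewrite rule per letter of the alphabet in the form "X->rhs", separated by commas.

  step 2 ⇒ step 3: BBABBACA ⇒ CA·CA·BA·CA·CA·BA·B·BA
    A ↦ BA
    B ↦ CA
    C ↦ B

A->BA, B->CA, C->B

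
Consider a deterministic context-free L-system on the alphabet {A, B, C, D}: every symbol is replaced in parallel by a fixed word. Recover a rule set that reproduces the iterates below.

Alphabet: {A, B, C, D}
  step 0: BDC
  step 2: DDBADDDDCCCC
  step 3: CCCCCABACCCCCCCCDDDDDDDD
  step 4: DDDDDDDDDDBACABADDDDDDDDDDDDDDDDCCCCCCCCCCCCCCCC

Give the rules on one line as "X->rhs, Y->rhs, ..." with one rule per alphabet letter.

  step 3 ⇒ step 4: CCCCCABACCCCCCCCDDDDDDDD ⇒ DD·DD·DD·DD·DD·BA·CA·BA·DD·DD·DD·DD·DD·DD·DD·DD·CC·CC·CC·CC·CC·CC·CC·CC
    A ↦ BA
    B ↦ CA
    C ↦ DD
    D ↦ CC

A->BA, B->CA, C->DD, D->CC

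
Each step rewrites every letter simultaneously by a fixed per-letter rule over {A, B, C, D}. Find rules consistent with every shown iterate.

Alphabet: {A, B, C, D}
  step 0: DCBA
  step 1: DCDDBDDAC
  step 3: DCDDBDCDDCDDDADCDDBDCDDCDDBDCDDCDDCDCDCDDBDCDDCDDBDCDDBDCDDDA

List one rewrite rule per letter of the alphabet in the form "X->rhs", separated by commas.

A->C, B->DDA, C->DB, D->DCD

  step 0 ⇒ step 1: DCBA ⇒ DCD·DB·DDA·C
    A ↦ C
    B ↦ DDA
    C ↦ DB
    D ↦ DCD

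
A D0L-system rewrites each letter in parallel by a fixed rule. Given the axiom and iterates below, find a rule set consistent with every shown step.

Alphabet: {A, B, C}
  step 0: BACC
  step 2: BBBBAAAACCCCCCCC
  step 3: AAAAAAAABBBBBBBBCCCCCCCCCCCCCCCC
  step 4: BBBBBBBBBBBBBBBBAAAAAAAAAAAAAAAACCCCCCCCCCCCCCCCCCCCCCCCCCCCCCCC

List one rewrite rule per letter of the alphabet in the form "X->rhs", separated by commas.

  step 3 ⇒ step 4: AAAAAAAABBBBBBBBCCCCCCCCCCCCCCCC ⇒ BB·BB·BB·BB·BB·BB·BB·BB·AA·AA·AA·AA·AA·AA·AA·AA·CC·CC·CC·CC·CC·CC·CC·CC·CC·CC·CC·CC·CC·CC·CC·CC
    A ↦ BB
    B ↦ AA
    C ↦ CC

A->BB, B->AA, C->CC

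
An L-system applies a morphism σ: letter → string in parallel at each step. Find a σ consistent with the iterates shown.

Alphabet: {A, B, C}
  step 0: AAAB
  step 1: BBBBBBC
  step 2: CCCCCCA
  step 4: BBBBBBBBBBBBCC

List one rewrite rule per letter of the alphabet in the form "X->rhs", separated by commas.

A->BB, B->C, C->A

  step 1 ⇒ step 2: BBBBBBC ⇒ C·C·C·C·C·C·A
    B ↦ C
    C ↦ A
  step 0 ⇒ step 1: AAAB ⇒ BB·BB·BB·C
    A ↦ BB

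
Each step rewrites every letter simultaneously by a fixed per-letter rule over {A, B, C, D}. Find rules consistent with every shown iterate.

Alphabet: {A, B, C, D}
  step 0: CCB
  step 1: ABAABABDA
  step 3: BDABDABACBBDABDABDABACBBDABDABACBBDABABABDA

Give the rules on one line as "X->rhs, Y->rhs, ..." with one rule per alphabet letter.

A->B, B->BDA, C->ABA, D->BAC

  step 0 ⇒ step 1: CCB ⇒ ABA·ABA·BDA
    B ↦ BDA
    C ↦ ABA
    A ↦ B  (constrained at step 1)
    D ↦ BAC  (constrained at step 1)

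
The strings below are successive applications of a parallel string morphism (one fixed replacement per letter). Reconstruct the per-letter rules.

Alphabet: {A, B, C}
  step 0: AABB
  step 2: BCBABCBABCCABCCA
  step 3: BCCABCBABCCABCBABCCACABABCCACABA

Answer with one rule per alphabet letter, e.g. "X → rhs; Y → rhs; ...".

A->BA, B->BC, C->CA

  step 2 ⇒ step 3: BCBABCBABCCABCCA ⇒ BC·CA·BC·BA·BC·CA·BC·BA·BC·CA·CA·BA·BC·CA·CA·BA
    A ↦ BA
    B ↦ BC
    C ↦ CA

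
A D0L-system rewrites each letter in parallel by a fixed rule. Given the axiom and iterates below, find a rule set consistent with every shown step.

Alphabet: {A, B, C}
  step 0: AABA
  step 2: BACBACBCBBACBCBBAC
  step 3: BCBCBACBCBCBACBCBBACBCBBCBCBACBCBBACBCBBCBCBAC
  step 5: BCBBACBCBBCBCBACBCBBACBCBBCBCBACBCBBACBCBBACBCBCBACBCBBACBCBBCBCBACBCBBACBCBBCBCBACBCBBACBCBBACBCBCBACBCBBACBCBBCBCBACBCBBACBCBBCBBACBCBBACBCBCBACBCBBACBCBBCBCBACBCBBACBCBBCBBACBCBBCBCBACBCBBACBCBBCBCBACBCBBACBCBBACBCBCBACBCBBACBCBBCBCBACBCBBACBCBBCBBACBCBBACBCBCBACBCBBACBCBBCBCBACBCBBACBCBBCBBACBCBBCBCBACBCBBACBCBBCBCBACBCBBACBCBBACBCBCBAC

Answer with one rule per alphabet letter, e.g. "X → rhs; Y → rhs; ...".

A->C, B->BCB, C->BAC

  step 2 ⇒ step 3: BACBACBCBBACBCBBAC ⇒ BCB·C·BAC·BCB·C·BAC·BCB·BAC·BCB·BCB·C·BAC·BCB·BAC·BCB·BCB·C·BAC
    A ↦ C
    B ↦ BCB
    C ↦ BAC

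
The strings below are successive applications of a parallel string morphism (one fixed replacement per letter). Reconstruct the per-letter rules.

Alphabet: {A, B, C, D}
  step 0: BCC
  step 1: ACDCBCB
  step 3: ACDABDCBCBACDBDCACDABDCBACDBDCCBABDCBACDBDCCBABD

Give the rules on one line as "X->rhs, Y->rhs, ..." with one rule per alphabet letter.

  step 0 ⇒ step 1: BCC ⇒ ACD·CB·CB
    B ↦ ACD
    C ↦ CB
    A ↦ BDC  (constrained at step 1)
    D ↦ ABD  (constrained at step 1)

A->BDC, B->ACD, C->CB, D->ABD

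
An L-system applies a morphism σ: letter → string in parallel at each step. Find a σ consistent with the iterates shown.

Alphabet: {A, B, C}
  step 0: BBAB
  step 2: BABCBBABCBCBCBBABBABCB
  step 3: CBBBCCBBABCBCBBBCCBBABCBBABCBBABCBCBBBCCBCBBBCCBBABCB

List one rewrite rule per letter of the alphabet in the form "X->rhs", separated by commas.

A->BBC, B->CB, C->BAB

  step 2 ⇒ step 3: BABCBBABCBCBCBBABBABCB ⇒ CB·BBC·CB·BAB·CB·CB·BBC·CB·BAB·CB·BAB·CB·BAB·CB·CB·BBC·CB·CB·BBC·CB·BAB·CB
    A ↦ BBC
    B ↦ CB
    C ↦ BAB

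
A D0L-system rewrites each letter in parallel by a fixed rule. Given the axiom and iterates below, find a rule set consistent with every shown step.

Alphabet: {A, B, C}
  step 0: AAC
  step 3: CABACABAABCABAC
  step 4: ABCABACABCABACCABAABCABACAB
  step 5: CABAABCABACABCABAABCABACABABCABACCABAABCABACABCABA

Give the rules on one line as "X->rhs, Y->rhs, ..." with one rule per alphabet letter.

A->C, B->ABA, C->AB

  step 4 ⇒ step 5: ABCABACABCABACCABAABCABACAB ⇒ C·ABA·AB·C·ABA·C·AB·C·ABA·AB·C·ABA·C·AB·AB·C·ABA·C·C·ABA·AB·C·ABA·C·AB·C·ABA
    A ↦ C
    B ↦ ABA
    C ↦ AB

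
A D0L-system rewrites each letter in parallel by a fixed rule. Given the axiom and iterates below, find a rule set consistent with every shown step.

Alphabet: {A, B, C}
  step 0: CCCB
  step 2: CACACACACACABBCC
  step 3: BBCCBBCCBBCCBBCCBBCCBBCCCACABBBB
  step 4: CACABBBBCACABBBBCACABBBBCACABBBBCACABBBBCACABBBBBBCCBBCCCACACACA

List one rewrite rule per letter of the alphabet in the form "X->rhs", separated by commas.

A->CC, B->CA, C->BB

  step 3 ⇒ step 4: BBCCBBCCBBCCBBCCBBCCBBCCCACABBBB ⇒ CA·CA·BB·BB·CA·CA·BB·BB·CA·CA·BB·BB·CA·CA·BB·BB·CA·CA·BB·BB·CA·CA·BB·BB·BB·CC·BB·CC·CA·CA·CA·CA
    A ↦ CC
    B ↦ CA
    C ↦ BB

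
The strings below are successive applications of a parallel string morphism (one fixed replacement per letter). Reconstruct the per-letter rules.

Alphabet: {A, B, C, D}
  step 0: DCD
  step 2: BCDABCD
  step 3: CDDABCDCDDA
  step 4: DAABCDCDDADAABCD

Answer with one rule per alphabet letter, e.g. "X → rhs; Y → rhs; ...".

A->BCD, B->CD, C->D, D->A

  step 3 ⇒ step 4: CDDABCDCDDA ⇒ D·A·A·BCD·CD·D·A·D·A·A·BCD
    A ↦ BCD
    B ↦ CD
    C ↦ D
    D ↦ A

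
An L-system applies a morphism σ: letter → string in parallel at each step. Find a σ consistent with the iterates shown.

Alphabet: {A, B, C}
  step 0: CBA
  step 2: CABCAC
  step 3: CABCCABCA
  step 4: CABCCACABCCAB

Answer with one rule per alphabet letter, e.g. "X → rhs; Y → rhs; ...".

  step 3 ⇒ step 4: CABCCABCA ⇒ CA·B·C·CA·CA·B·C·CA·B
    A ↦ B
    B ↦ C
    C ↦ CA

A->B, B->C, C->CA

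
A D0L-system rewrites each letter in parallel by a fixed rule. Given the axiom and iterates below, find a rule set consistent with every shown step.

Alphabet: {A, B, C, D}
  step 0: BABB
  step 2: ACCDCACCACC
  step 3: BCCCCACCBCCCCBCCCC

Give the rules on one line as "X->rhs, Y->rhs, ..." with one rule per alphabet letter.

A->B, B->DC, C->CC, D->A

  step 2 ⇒ step 3: ACCDCACCACC ⇒ B·CC·CC·A·CC·B·CC·CC·B·CC·CC
    A ↦ B
    C ↦ CC
    D ↦ A
    B ↦ DC  (constrained at step 0)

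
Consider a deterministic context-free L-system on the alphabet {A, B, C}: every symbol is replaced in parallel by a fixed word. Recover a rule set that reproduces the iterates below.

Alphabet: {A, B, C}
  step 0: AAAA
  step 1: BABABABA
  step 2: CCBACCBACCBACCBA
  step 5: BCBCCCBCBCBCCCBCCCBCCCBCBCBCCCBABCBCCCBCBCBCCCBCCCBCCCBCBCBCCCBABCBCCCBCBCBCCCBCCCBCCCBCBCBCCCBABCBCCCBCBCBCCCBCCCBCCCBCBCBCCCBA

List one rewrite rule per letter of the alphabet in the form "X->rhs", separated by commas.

A->BA, B->CC, C->BC

  step 1 ⇒ step 2: BABABABA ⇒ CC·BA·CC·BA·CC·BA·CC·BA
    A ↦ BA
    B ↦ CC
    C ↦ BC  (constrained at step 2)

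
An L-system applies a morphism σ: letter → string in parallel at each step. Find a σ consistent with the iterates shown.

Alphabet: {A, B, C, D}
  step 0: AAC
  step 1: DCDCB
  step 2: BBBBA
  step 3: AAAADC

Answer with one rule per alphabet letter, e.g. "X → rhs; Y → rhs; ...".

A->DC, B->A, C->B, D->B

  step 2 ⇒ step 3: BBBBA ⇒ A·A·A·A·DC
    A ↦ DC
    B ↦ A
  step 0 ⇒ step 1: AAC ⇒ DC·DC·B
    C ↦ B
  step 1 ⇒ step 2: DCDCB ⇒ B·B·B·B·A
    D ↦ B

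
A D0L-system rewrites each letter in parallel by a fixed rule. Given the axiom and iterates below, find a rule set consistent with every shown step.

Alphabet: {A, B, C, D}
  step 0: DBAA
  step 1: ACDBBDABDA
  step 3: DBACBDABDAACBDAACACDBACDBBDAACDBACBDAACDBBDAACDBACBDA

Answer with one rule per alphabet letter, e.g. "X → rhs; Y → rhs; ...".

  step 0 ⇒ step 1: DBAA ⇒ AC·DB·BDA·BDA
    A ↦ BDA
    B ↦ DB
    D ↦ AC
    C ↦ AC  (constrained at step 1)

A->BDA, B->DB, C->AC, D->AC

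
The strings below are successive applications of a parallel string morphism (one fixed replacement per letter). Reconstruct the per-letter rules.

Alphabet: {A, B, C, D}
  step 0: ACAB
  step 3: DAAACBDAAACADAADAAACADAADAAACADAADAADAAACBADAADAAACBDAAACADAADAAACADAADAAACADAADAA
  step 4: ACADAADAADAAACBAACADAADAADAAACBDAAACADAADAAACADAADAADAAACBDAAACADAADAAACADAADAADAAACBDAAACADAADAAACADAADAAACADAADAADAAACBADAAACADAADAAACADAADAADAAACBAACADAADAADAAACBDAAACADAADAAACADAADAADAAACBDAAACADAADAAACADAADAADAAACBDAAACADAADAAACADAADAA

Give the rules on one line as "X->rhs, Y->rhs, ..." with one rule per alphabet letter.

A->DAA, B->A, C->ACB, D->ACA

  step 3 ⇒ step 4: DAAACBDAAACADAADAAACADAADAAACADAADAADAAACBADAADAAACBDAAACADAADAAACADAADAAACADAADAA ⇒ ACA·DAA·DAA·DAA·ACB·A·ACA·DAA·DAA·DAA·ACB·DAA·ACA·DAA·DAA·ACA·DAA·DAA·DAA·ACB·DAA·ACA·DAA·DAA·ACA·DAA·DAA·DAA·ACB·DAA·ACA·DAA·DAA·ACA·DAA·DAA·ACA·DAA·DAA·DAA·ACB·A·DAA·ACA·DAA·DAA·ACA·DAA·DAA·DAA·ACB·A·ACA·DAA·DAA·DAA·ACB·DAA·ACA·DAA·DAA·ACA·DAA·DAA·DAA·ACB·DAA·ACA·DAA·DAA·ACA·DAA·DAA·DAA·ACB·DAA·ACA·DAA·DAA·ACA·DAA·DAA
    A ↦ DAA
    B ↦ A
    C ↦ ACB
    D ↦ ACA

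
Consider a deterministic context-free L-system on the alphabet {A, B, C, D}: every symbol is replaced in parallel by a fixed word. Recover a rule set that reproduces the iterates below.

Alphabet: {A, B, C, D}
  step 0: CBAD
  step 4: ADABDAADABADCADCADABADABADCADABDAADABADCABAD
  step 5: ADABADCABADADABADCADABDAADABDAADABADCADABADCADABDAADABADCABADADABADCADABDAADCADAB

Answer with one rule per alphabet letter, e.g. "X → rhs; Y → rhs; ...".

  step 4 ⇒ step 5: ADABDAADABADCADCADABADABADCADABDAADABADCABAD ⇒ AD·AB·AD·C·AB·AD·AD·AB·AD·C·AD·AB·DA·AD·AB·DA·AD·AB·AD·C·AD·AB·AD·C·AD·AB·DA·AD·AB·AD·C·AB·AD·AD·AB·AD·C·AD·AB·DA·AD·C·AD·AB
    A ↦ AD
    B ↦ C
    C ↦ DA
    D ↦ AB

A->AD, B->C, C->DA, D->AB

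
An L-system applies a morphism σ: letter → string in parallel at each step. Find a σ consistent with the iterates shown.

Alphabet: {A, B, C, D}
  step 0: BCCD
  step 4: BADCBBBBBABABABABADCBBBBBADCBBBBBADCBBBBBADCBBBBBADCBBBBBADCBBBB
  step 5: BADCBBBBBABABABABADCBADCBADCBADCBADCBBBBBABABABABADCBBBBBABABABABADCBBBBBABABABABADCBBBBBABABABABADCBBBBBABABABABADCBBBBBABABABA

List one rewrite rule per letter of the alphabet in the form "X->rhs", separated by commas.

  step 4 ⇒ step 5: BADCBBBBBABABABABADCBBBBBADCBBBBBADCBBBBBADCBBBBBADCBBBBBADCBBBB ⇒ BA·DC·BB·BB·BA·BA·BA·BA·BA·DC·BA·DC·BA·DC·BA·DC·BA·DC·BB·BB·BA·BA·BA·BA·BA·DC·BB·BB·BA·BA·BA·BA·BA·DC·BB·BB·BA·BA·BA·BA·BA·DC·BB·BB·BA·BA·BA·BA·BA·DC·BB·BB·BA·BA·BA·BA·BA·DC·BB·BB·BA·BA·BA·BA
    A ↦ DC
    B ↦ BA
    C ↦ BB
    D ↦ BB

A->DC, B->BA, C->BB, D->BB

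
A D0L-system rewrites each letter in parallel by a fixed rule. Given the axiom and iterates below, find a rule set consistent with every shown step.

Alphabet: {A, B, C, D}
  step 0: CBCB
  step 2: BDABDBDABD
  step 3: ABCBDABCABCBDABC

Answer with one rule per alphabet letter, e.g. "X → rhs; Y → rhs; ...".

A->BD, B->A, C->AB, D->BC

  step 2 ⇒ step 3: BDABDBDABD ⇒ A·BC·BD·A·BC·A·BC·BD·A·BC
    A ↦ BD
    B ↦ A
    D ↦ BC
    C ↦ AB  (constrained at step 0)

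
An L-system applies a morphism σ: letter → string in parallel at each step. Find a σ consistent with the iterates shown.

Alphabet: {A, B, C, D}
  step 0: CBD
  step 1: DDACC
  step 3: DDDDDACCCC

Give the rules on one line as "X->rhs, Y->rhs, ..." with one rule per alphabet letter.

  step 0 ⇒ step 1: CBD ⇒ D·DA·CC
    B ↦ DA
    C ↦ D
    D ↦ CC
    A ↦ B  (constrained at step 1)

A->B, B->DA, C->D, D->CC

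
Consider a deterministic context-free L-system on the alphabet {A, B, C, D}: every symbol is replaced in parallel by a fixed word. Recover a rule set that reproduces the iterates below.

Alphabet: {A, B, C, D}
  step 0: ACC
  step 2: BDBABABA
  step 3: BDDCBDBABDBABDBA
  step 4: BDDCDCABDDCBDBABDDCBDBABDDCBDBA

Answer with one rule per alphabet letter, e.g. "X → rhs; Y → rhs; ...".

A->BA, B->BD, C->A, D->DC

  step 3 ⇒ step 4: BDDCBDBABDBABDBA ⇒ BD·DC·DC·A·BD·DC·BD·BA·BD·DC·BD·BA·BD·DC·BD·BA
    A ↦ BA
    B ↦ BD
    C ↦ A
    D ↦ DC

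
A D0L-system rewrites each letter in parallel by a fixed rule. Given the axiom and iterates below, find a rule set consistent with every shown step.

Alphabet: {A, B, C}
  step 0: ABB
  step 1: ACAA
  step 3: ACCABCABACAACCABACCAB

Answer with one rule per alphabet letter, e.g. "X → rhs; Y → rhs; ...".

A->AC, B->A, C->CAB

  step 0 ⇒ step 1: ABB ⇒ AC·A·A
    A ↦ AC
    B ↦ A
    C ↦ CAB  (constrained at step 1)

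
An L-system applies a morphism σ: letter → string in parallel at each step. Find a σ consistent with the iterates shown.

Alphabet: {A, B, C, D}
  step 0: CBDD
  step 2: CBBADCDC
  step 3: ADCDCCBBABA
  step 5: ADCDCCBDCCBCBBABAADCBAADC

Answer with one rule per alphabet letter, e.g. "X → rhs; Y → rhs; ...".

  step 2 ⇒ step 3: CBBADCDC ⇒ A·DC·DC·CB·B·A·B·A
    A ↦ CB
    B ↦ DC
    C ↦ A
    D ↦ B

A->CB, B->DC, C->A, D->B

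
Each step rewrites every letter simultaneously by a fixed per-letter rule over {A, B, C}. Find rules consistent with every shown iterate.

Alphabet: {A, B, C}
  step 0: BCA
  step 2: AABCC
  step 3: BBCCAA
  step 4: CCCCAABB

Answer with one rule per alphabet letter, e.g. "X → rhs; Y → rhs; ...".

  step 3 ⇒ step 4: BBCCAA ⇒ CC·CC·A·A·B·B
    A ↦ B
    B ↦ CC
    C ↦ A

A->B, B->CC, C->A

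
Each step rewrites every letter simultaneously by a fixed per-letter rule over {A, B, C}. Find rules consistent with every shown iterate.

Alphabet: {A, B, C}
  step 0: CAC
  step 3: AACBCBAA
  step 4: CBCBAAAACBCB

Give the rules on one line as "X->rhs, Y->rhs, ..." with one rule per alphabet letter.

A->CB, B->A, C->A

  step 3 ⇒ step 4: AACBCBAA ⇒ CB·CB·A·A·A·A·CB·CB
    A ↦ CB
    B ↦ A
    C ↦ A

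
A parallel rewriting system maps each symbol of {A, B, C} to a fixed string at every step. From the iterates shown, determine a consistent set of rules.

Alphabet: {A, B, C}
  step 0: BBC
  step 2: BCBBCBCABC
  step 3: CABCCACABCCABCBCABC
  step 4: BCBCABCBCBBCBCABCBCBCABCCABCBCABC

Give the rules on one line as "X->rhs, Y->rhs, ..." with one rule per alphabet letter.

A->B, B->CA, C->BC

  step 3 ⇒ step 4: CABCCACABCCABCBCABC ⇒ BC·B·CA·BC·BC·B·BC·B·CA·BC·BC·B·CA·BC·CA·BC·B·CA·BC
    A ↦ B
    B ↦ CA
    C ↦ BC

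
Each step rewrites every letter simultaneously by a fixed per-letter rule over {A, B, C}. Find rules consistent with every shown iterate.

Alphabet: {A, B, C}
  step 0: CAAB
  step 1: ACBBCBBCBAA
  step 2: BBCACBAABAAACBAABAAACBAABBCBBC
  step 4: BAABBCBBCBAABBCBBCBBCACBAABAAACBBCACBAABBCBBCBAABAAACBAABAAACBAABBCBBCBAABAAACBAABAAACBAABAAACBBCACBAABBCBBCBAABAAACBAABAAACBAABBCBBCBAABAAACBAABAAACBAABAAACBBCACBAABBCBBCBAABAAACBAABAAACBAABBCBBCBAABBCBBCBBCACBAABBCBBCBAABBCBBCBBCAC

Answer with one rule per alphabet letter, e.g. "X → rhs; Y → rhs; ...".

A->BBC, B->BAA, C->AC

  step 1 ⇒ step 2: ACBBCBBCBAA ⇒ BBC·AC·BAA·BAA·AC·BAA·BAA·AC·BAA·BBC·BBC
    A ↦ BBC
    B ↦ BAA
    C ↦ AC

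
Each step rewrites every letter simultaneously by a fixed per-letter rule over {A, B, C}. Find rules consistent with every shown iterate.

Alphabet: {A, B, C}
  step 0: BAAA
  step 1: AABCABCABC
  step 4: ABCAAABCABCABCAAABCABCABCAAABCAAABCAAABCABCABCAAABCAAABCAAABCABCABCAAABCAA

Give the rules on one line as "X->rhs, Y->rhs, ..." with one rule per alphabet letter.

  step 0 ⇒ step 1: BAAA ⇒ A·ABC·ABC·ABC
    A ↦ ABC
    B ↦ A
    C ↦ A  (constrained at step 1)

A->ABC, B->A, C->A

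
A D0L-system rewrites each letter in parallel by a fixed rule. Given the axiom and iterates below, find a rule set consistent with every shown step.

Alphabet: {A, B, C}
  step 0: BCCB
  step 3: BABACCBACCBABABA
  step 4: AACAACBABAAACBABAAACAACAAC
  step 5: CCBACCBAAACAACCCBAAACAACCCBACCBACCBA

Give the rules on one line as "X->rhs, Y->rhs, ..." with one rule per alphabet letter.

A->C, B->AA, C->BA

  step 4 ⇒ step 5: AACAACBABAAACBABAAACAACAAC ⇒ C·C·BA·C·C·BA·AA·C·AA·C·C·C·BA·AA·C·AA·C·C·C·BA·C·C·BA·C·C·BA
    A ↦ C
    B ↦ AA
    C ↦ BA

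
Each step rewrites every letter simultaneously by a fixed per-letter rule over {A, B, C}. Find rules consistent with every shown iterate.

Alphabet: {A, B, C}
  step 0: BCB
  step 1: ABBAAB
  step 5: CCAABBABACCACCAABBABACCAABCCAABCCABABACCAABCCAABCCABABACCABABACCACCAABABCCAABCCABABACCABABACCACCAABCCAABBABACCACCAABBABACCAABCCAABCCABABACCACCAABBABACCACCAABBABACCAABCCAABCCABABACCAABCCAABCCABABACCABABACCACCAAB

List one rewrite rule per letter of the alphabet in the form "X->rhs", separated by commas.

A->CCA, B->AB, C->BA

  step 0 ⇒ step 1: BCB ⇒ AB·BA·AB
    B ↦ AB
    C ↦ BA
    A ↦ CCA  (constrained at step 1)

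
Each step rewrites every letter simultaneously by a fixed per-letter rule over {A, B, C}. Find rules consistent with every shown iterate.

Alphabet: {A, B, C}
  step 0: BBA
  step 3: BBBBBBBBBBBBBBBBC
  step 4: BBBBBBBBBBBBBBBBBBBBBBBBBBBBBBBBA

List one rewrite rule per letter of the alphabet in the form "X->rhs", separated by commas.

  step 3 ⇒ step 4: BBBBBBBBBBBBBBBBC ⇒ BB·BB·BB·BB·BB·BB·BB·BB·BB·BB·BB·BB·BB·BB·BB·BB·A
    B ↦ BB
    C ↦ A
    A ↦ C  (constrained at step 0)

A->C, B->BB, C->A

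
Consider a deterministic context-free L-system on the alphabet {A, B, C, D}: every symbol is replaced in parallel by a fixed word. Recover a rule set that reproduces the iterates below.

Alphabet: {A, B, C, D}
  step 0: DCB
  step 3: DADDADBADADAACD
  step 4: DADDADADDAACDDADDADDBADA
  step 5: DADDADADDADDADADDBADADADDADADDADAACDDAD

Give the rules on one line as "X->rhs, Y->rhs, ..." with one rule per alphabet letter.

A->D, B->AC, C->BA, D->DA

  step 4 ⇒ step 5: DADDADADDAACDDADDADDBADA ⇒ DA·D·DA·DA·D·DA·D·DA·DA·D·D·BA·DA·DA·D·DA·DA·D·DA·DA·AC·D·DA·D
    A ↦ D
    B ↦ AC
    C ↦ BA
    D ↦ DA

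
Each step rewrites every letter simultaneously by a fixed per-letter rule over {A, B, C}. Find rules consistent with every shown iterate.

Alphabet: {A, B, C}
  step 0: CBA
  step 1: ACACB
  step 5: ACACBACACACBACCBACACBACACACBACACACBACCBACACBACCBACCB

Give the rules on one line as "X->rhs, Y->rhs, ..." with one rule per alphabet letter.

A->CB, B->A, C->AC

  step 0 ⇒ step 1: CBA ⇒ AC·A·CB
    A ↦ CB
    B ↦ A
    C ↦ AC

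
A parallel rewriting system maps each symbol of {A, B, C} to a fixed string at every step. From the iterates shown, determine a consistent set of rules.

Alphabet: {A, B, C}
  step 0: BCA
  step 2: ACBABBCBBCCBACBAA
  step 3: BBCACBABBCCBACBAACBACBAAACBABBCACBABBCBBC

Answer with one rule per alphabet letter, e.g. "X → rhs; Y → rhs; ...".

A->BBC, B->CBA, C->A

  step 2 ⇒ step 3: ACBABBCBBCCBACBAA ⇒ BBC·A·CBA·BBC·CBA·CBA·A·CBA·CBA·A·A·CBA·BBC·A·CBA·BBC·BBC
    A ↦ BBC
    B ↦ CBA
    C ↦ A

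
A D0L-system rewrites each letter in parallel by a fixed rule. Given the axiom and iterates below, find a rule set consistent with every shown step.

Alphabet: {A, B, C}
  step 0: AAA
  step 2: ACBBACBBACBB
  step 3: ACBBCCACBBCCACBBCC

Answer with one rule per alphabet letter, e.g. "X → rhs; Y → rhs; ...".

A->AC, B->C, C->BB

  step 2 ⇒ step 3: ACBBACBBACBB ⇒ AC·BB·C·C·AC·BB·C·C·AC·BB·C·C
    A ↦ AC
    B ↦ C
    C ↦ BB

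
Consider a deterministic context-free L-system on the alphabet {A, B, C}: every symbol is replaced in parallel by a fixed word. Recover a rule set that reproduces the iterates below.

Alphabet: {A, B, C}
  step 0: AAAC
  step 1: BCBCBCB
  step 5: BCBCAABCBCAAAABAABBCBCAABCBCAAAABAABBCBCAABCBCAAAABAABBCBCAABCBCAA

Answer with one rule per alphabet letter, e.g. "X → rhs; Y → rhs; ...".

  step 0 ⇒ step 1: AAAC ⇒ BC·BC·BC·B
    A ↦ BC
    C ↦ B
    B ↦ AA  (constrained at step 1)

A->BC, B->AA, C->B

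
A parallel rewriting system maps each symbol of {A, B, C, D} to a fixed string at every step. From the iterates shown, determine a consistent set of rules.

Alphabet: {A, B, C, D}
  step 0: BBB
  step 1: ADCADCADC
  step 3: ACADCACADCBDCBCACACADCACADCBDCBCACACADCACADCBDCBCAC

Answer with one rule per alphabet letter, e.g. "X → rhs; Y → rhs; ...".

A->CBC, B->ADC, C->AC, D->BD

  step 0 ⇒ step 1: BBB ⇒ ADC·ADC·ADC
    B ↦ ADC
    A ↦ CBC  (constrained at step 1)
    C ↦ AC  (constrained at step 1)
    D ↦ BD  (constrained at step 1)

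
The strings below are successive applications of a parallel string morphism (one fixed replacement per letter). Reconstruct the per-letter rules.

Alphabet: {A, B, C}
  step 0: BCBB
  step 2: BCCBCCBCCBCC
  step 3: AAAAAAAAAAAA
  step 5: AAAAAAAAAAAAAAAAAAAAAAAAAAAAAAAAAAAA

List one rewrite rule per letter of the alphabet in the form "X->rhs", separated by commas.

  step 2 ⇒ step 3: BCCBCCBCCBCC ⇒ A·A·A·A·A·A·A·A·A·A·A·A
    B ↦ A
    C ↦ A
    A ↦ BCC  (constrained at step 3)

A->BCC, B->A, C->A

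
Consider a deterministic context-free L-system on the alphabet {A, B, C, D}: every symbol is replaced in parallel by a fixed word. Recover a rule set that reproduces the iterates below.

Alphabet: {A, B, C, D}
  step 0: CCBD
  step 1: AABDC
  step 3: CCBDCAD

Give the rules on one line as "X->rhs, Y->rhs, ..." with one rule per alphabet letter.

  step 0 ⇒ step 1: CCBD ⇒ A·A·BD·C
    B ↦ BD
    C ↦ A
    D ↦ C
    A ↦ D  (constrained at step 1)

A->D, B->BD, C->A, D->C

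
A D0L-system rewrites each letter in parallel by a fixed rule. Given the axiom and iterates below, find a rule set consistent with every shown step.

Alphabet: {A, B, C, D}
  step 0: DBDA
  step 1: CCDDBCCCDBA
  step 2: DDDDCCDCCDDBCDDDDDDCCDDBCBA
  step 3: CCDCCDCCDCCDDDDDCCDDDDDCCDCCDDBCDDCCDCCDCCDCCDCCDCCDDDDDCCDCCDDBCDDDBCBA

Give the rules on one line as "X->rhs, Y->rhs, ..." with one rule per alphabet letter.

  step 2 ⇒ step 3: DDDDCCDCCDDBCDDDDDDCCDDBCBA ⇒ CCD·CCD·CCD·CCD·DD·DD·CCD·DD·DD·CCD·CCD·DBC·DD·CCD·CCD·CCD·CCD·CCD·CCD·DD·DD·CCD·CCD·DBC·DD·DBC·BA
    A ↦ BA
    B ↦ DBC
    C ↦ DD
    D ↦ CCD

A->BA, B->DBC, C->DD, D->CCD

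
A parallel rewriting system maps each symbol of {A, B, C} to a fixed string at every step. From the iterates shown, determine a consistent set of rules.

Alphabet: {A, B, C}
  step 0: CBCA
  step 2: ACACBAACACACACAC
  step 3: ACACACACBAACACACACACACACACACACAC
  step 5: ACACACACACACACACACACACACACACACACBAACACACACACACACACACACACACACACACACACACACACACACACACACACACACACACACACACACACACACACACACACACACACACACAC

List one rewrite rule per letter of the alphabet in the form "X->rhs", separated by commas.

  step 2 ⇒ step 3: ACACBAACACACACAC ⇒ AC·AC·AC·AC·BA·AC·AC·AC·AC·AC·AC·AC·AC·AC·AC·AC
    A ↦ AC
    B ↦ BA
    C ↦ AC

A->AC, B->BA, C->AC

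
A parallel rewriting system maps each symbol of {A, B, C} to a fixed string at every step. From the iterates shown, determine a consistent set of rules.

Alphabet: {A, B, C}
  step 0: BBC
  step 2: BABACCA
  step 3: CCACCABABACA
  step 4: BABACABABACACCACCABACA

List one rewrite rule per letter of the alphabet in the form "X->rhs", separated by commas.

  step 3 ⇒ step 4: CCACCABABACA ⇒ BA·BA·CA·BA·BA·CA·C·CA·C·CA·BA·CA
    A ↦ CA
    B ↦ C
    C ↦ BA

A->CA, B->C, C->BA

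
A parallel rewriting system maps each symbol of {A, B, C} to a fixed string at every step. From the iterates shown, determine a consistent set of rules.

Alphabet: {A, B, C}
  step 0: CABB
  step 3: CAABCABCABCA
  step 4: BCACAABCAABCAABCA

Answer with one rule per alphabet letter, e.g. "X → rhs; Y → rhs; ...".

  step 3 ⇒ step 4: CAABCABCABCA ⇒ B·CA·CA·A·B·CA·A·B·CA·A·B·CA
    A ↦ CA
    B ↦ A
    C ↦ B

A->CA, B->A, C->B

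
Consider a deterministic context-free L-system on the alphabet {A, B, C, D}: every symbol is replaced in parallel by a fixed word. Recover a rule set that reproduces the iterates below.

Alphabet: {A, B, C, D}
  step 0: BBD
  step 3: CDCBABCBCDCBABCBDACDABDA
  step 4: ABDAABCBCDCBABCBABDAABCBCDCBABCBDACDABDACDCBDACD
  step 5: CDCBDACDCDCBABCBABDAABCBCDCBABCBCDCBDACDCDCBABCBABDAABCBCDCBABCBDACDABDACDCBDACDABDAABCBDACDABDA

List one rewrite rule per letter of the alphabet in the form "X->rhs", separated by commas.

A->CD, B->CB, C->AB, D->DA

  step 4 ⇒ step 5: ABDAABCBCDCBABCBABDAABCBCDCBABCBDACDABDACDCBDACD ⇒ CD·CB·DA·CD·CD·CB·AB·CB·AB·DA·AB·CB·CD·CB·AB·CB·CD·CB·DA·CD·CD·CB·AB·CB·AB·DA·AB·CB·CD·CB·AB·CB·DA·CD·AB·DA·CD·CB·DA·CD·AB·DA·AB·CB·DA·CD·AB·DA
    A ↦ CD
    B ↦ CB
    C ↦ AB
    D ↦ DA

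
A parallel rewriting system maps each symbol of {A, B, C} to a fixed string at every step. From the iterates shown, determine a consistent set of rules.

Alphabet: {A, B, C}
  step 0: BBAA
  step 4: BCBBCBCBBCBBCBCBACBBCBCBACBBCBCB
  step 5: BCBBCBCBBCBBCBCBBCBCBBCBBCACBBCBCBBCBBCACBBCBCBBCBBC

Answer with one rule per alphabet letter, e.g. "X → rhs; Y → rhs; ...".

  step 4 ⇒ step 5: BCBBCBCBBCBBCBCBACBBCBCBACBBCBCB ⇒ BC·B·BC·BC·B·BC·B·BC·BC·B·BC·BC·B·BC·B·BC·AC·B·BC·BC·B·BC·B·BC·AC·B·BC·BC·B·BC·B·BC
    A ↦ AC
    B ↦ BC
    C ↦ B

A->AC, B->BC, C->B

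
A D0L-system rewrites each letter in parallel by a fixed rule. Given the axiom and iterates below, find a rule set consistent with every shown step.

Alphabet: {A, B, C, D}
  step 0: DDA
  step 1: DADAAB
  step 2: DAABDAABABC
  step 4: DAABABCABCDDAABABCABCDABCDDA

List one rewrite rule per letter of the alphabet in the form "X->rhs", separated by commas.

  step 1 ⇒ step 2: DADAAB ⇒ DA·AB·DA·AB·AB·C
    A ↦ AB
    B ↦ C
    D ↦ DA
    C ↦ D  (constrained at step 2)

A->AB, B->C, C->D, D->DA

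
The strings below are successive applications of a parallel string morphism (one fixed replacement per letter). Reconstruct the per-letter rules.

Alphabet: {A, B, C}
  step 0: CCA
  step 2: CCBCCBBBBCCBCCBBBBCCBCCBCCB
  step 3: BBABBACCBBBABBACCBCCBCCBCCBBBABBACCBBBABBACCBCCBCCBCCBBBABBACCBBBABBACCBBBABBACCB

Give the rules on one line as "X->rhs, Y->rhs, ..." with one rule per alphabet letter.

A->BBB, B->CCB, C->BBA

  step 2 ⇒ step 3: CCBCCBBBBCCBCCBBBBCCBCCBCCB ⇒ BBA·BBA·CCB·BBA·BBA·CCB·CCB·CCB·CCB·BBA·BBA·CCB·BBA·BBA·CCB·CCB·CCB·CCB·BBA·BBA·CCB·BBA·BBA·CCB·BBA·BBA·CCB
    B ↦ CCB
    C ↦ BBA
    A ↦ BBB  (constrained at step 0)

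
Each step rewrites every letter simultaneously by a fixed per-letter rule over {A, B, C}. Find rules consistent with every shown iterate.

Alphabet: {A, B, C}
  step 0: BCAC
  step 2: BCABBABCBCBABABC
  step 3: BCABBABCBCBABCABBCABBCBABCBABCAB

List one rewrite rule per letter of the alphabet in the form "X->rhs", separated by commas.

  step 2 ⇒ step 3: BCABBABCBCBABABC ⇒ BC·AB·BA·BC·BC·BA·BC·AB·BC·AB·BC·BA·BC·BA·BC·AB
    A ↦ BA
    B ↦ BC
    C ↦ AB

A->BA, B->BC, C->AB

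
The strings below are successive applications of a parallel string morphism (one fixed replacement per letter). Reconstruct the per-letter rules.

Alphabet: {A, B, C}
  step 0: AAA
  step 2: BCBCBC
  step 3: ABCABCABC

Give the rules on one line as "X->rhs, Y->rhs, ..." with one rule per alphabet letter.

  step 2 ⇒ step 3: BCBCBC ⇒ A·BC·A·BC·A·BC
    B ↦ A
    C ↦ BC
    A ↦ C  (constrained at step 0)

A->C, B->A, C->BC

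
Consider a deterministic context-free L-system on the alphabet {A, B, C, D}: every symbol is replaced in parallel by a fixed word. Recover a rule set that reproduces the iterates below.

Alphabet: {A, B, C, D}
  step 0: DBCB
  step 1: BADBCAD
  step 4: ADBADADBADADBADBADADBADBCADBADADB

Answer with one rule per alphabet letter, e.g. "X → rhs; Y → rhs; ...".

  step 0 ⇒ step 1: DBCB ⇒ B·AD·BC·AD
    B ↦ AD
    C ↦ BC
    D ↦ B
    A ↦ AD  (constrained at step 1)

A->AD, B->AD, C->BC, D->B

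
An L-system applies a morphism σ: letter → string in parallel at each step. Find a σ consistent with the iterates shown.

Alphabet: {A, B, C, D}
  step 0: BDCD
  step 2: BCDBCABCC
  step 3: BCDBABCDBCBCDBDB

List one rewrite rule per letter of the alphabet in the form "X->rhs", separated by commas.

A->C, B->BC, C->DB, D->A

  step 2 ⇒ step 3: BCDBCABCC ⇒ BC·DB·A·BC·DB·C·BC·DB·DB
    A ↦ C
    B ↦ BC
    C ↦ DB
    D ↦ A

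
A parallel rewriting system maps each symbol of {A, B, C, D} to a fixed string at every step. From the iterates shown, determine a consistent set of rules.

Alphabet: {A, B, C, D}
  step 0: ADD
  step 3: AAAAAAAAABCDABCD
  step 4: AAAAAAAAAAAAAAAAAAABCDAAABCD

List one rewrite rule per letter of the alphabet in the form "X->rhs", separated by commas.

A->AA, B->A, C->B, D->CD

  step 3 ⇒ step 4: AAAAAAAAABCDABCD ⇒ AA·AA·AA·AA·AA·AA·AA·AA·AA·A·B·CD·AA·A·B·CD
    A ↦ AA
    B ↦ A
    C ↦ B
    D ↦ CD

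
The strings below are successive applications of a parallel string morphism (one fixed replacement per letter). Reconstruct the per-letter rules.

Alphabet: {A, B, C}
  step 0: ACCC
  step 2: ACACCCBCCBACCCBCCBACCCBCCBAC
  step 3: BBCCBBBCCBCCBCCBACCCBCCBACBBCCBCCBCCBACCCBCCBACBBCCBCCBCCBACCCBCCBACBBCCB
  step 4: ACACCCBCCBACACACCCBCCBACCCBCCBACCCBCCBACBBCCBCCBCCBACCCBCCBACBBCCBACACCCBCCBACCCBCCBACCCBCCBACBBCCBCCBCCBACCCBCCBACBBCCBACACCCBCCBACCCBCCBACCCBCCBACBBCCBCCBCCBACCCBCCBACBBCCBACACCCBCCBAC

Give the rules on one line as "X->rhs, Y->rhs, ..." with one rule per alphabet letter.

A->BB, B->AC, C->CCB

  step 3 ⇒ step 4: BBCCBBBCCBCCBCCBACCCBCCBACBBCCBCCBCCBACCCBCCBACBBCCBCCBCCBACCCBCCBACBBCCB ⇒ AC·AC·CCB·CCB·AC·AC·AC·CCB·CCB·AC·CCB·CCB·AC·CCB·CCB·AC·BB·CCB·CCB·CCB·AC·CCB·CCB·AC·BB·CCB·AC·AC·CCB·CCB·AC·CCB·CCB·AC·CCB·CCB·AC·BB·CCB·CCB·CCB·AC·CCB·CCB·AC·BB·CCB·AC·AC·CCB·CCB·AC·CCB·CCB·AC·CCB·CCB·AC·BB·CCB·CCB·CCB·AC·CCB·CCB·AC·BB·CCB·AC·AC·CCB·CCB·AC
    A ↦ BB
    B ↦ AC
    C ↦ CCB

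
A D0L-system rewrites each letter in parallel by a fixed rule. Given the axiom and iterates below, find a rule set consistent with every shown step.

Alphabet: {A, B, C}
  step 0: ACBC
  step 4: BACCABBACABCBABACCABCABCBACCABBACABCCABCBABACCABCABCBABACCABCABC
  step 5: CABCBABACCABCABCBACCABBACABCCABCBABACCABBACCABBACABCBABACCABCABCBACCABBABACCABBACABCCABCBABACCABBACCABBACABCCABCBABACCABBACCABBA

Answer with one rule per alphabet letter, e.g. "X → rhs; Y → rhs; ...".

A->C, B->CAB, C->BA

  step 4 ⇒ step 5: BACCABBACABCBABACCABCABCBACCABBACABCCABCBABACCABCABCBABACCABCABC ⇒ CAB·C·BA·BA·C·CAB·CAB·C·BA·C·CAB·BA·CAB·C·CAB·C·BA·BA·C·CAB·BA·C·CAB·BA·CAB·C·BA·BA·C·CAB·CAB·C·BA·C·CAB·BA·BA·C·CAB·BA·CAB·C·CAB·C·BA·BA·C·CAB·BA·C·CAB·BA·CAB·C·CAB·C·BA·BA·C·CAB·BA·C·CAB·BA
    A ↦ C
    B ↦ CAB
    C ↦ BA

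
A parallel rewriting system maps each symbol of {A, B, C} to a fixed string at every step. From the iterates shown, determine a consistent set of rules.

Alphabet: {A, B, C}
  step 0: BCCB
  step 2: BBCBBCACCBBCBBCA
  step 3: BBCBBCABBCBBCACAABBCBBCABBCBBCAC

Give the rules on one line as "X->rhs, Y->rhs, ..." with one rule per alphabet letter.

A->C, B->BBC, C->A

  step 2 ⇒ step 3: BBCBBCACCBBCBBCA ⇒ BBC·BBC·A·BBC·BBC·A·C·A·A·BBC·BBC·A·BBC·BBC·A·C
    A ↦ C
    B ↦ BBC
    C ↦ A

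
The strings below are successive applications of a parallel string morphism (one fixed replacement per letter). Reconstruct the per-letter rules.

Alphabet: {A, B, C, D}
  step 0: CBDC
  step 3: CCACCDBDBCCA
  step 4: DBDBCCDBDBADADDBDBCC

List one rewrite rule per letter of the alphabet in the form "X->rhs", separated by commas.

  step 3 ⇒ step 4: CCACCDBDBCCA ⇒ DB·DB·CC·DB·DB·A·D·A·D·DB·DB·CC
    A ↦ CC
    B ↦ D
    C ↦ DB
    D ↦ A

A->CC, B->D, C->DB, D->A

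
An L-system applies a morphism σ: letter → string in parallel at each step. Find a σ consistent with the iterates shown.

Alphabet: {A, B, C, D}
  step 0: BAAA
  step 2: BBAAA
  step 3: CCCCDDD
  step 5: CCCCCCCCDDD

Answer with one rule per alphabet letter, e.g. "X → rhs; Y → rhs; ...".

A->D, B->CC, C->B, D->A

  step 2 ⇒ step 3: BBAAA ⇒ CC·CC·D·D·D
    A ↦ D
    B ↦ CC
    C ↦ B  (constrained at step 3)
    D ↦ A  (constrained at step 3)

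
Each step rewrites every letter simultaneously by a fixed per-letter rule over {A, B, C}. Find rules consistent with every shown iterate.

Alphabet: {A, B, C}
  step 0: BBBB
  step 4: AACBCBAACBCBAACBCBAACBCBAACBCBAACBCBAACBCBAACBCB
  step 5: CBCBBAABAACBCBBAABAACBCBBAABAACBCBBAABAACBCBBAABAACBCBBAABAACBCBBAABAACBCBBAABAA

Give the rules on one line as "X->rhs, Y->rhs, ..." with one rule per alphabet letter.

  step 4 ⇒ step 5: AACBCBAACBCBAACBCBAACBCBAACBCBAACBCBAACBCBAACBCB ⇒ CB·CB·B·AA·B·AA·CB·CB·B·AA·B·AA·CB·CB·B·AA·B·AA·CB·CB·B·AA·B·AA·CB·CB·B·AA·B·AA·CB·CB·B·AA·B·AA·CB·CB·B·AA·B·AA·CB·CB·B·AA·B·AA
    A ↦ CB
    B ↦ AA
    C ↦ B

A->CB, B->AA, C->B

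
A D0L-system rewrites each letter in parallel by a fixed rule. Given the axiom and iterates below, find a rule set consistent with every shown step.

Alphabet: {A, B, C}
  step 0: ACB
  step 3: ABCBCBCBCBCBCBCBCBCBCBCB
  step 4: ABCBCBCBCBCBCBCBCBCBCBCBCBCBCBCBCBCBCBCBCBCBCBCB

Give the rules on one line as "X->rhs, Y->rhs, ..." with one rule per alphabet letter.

A->AB, B->CB, C->CB

  step 3 ⇒ step 4: ABCBCBCBCBCBCBCBCBCBCBCB ⇒ AB·CB·CB·CB·CB·CB·CB·CB·CB·CB·CB·CB·CB·CB·CB·CB·CB·CB·CB·CB·CB·CB·CB·CB
    A ↦ AB
    B ↦ CB
    C ↦ CB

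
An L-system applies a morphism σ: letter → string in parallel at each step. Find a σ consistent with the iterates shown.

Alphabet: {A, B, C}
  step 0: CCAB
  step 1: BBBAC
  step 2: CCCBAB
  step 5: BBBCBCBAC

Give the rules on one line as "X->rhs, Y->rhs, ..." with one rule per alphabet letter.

A->BA, B->C, C->B

  step 1 ⇒ step 2: BBBAC ⇒ C·C·C·BA·B
    A ↦ BA
    B ↦ C
    C ↦ B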